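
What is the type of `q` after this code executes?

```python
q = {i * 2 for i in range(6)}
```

A set comprehension {expr for x in iterable} produces a set

set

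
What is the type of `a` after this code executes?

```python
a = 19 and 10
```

'and' returns the last value when all truthy (10, which is int)

int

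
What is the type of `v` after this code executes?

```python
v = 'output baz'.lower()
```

str.lower() returns str

str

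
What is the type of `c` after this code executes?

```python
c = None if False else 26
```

Ternary: condition is False, else branch (26) taken → int

int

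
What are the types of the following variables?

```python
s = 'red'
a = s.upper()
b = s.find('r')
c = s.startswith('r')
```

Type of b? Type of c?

str.find() returns int; str.startswith() returns bool

int, bool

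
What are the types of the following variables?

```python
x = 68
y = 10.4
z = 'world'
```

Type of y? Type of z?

y is float; z is str

float, str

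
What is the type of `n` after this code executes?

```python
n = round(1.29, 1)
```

round() with ndigits arg returns float

float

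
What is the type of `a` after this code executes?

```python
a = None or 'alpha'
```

'or' with None returns the other value ('alpha', str)

str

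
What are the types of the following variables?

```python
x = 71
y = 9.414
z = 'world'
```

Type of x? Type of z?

x is int; z is str

int, str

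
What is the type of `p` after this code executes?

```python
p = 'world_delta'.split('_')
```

str.split() returns list

list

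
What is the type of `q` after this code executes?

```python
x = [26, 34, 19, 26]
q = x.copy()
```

list.copy() returns list

list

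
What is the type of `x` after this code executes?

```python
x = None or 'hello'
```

'or' with None returns the other value ('hello', str)

str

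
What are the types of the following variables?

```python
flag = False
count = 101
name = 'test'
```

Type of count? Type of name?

count is int; name is str

int, str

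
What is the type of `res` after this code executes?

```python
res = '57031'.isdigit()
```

str.isdigit() returns bool

bool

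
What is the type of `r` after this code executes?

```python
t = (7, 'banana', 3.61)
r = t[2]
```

Index 2 of tuple is 3.61 which is float

float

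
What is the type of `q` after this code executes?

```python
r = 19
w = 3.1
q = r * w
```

int * float returns float (19 * 3.1 = 58.9)

float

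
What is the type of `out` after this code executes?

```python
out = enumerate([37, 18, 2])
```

enumerate() returns an enumerate iterator object

enumerate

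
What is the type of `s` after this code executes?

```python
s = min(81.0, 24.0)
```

min() of floats returns float

float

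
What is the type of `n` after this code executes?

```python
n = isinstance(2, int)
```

isinstance() returns bool

bool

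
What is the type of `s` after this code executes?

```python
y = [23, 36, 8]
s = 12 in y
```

'in' operator returns bool

bool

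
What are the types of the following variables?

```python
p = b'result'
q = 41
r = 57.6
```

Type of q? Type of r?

q is int; r is float

int, float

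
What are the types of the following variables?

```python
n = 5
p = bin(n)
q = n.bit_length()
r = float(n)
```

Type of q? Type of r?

int.bit_length() returns int; float() returns float

int, float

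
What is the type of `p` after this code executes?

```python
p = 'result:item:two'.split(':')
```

str.split() returns list

list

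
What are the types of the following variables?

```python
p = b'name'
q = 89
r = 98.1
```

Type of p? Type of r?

p is bytes; r is float

bytes, float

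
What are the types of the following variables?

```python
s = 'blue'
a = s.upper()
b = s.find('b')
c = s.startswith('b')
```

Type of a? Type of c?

str.upper() returns str; str.startswith() returns bool

str, bool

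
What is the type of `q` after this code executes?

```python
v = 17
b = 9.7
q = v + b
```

int + float returns float (17 + 9.7 = 26.7)

float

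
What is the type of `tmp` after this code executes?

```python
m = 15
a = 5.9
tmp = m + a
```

int + float returns float (15 + 5.9 = 20.9)

float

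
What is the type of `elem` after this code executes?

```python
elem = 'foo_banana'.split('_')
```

str.split() returns list

list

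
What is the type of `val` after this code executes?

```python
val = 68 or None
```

'or' returns first truthy value (68, int)

int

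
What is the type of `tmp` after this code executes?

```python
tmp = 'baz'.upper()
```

str.upper() returns str

str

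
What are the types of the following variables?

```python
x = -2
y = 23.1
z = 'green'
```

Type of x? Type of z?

x is int; z is str

int, str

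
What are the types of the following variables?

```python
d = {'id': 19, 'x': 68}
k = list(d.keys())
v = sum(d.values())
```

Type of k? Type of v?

list(...) returns list; sum of int values returns int

list, int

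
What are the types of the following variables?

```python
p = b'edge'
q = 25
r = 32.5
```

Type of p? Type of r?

p is bytes; r is float

bytes, float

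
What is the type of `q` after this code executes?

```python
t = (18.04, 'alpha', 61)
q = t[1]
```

Index 1 of tuple is 'alpha' which is str

str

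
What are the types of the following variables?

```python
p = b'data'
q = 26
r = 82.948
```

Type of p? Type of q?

p is bytes; q is int

bytes, int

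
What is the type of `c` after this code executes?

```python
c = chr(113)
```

chr() returns str (single character)

str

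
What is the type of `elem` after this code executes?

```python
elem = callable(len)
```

callable() returns bool

bool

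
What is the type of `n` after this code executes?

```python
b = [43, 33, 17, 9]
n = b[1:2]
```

Slicing a list always returns a list

list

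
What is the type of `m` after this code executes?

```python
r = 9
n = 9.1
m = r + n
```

int + float returns float (9 + 9.1 = 18.1)

float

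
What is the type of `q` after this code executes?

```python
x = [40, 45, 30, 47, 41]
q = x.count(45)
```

list.count() returns int

int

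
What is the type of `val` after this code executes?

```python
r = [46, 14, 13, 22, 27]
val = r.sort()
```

list.sort() returns None (sorts in place)

NoneType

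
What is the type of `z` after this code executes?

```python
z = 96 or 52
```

'or' returns the first truthy value (96, which is int)

int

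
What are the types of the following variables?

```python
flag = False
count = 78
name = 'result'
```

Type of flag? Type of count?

flag is bool; count is int

bool, int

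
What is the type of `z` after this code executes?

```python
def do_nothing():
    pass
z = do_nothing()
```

A function with no return statement returns None

NoneType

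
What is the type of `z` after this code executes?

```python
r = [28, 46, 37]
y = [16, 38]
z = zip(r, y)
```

zip() returns a zip iterator object

zip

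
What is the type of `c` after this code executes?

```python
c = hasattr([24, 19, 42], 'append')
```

hasattr() returns bool

bool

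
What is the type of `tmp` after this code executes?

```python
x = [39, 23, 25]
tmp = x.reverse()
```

list.reverse() returns None

NoneType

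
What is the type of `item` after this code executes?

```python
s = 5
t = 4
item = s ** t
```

int ** positive int returns int (5 ** 4 = 625)

int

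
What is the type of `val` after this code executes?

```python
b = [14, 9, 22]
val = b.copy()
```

list.copy() returns list

list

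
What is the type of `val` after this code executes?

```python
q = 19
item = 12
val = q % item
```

int % int returns int (19 % 12 = 7)

int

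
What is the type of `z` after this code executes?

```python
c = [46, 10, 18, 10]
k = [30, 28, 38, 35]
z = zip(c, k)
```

zip() returns a zip iterator object

zip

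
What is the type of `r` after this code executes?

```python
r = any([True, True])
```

any() returns bool

bool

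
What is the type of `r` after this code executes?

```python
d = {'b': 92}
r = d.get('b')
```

dict.get() returns the value (int) when key is found

int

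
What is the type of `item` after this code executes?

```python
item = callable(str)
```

callable() returns bool

bool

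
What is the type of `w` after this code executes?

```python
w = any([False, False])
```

any() returns bool

bool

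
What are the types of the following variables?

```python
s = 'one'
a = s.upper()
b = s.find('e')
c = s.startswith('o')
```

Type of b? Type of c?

str.find() returns int; str.startswith() returns bool

int, bool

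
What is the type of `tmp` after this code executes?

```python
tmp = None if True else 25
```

Ternary: condition is True, if branch (None) taken → NoneType

NoneType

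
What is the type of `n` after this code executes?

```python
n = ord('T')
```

ord() returns int (Unicode code point)

int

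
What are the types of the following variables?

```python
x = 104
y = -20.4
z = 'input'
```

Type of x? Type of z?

x is int; z is str

int, str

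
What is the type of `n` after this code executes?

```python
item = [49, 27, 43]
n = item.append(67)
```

list.append() returns None (mutates in place)

NoneType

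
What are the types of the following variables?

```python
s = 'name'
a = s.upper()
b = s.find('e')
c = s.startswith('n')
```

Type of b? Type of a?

str.find() returns int; str.upper() returns str

int, str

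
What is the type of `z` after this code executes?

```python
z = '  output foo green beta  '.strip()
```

str.strip() returns str

str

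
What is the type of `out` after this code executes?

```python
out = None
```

None has type NoneType

NoneType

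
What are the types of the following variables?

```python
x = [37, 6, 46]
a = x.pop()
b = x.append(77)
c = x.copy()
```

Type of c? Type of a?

list.copy() returns list; list.pop() returns the element (int)

list, int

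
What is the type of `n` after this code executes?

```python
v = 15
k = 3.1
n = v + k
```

int + float returns float (15 + 3.1 = 18.1)

float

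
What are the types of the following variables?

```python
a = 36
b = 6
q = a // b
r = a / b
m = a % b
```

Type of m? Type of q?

int % int returns int; int // int returns int

int, int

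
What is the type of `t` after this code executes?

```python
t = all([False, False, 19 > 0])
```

all() returns bool

bool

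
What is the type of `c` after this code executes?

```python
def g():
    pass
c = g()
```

A function with no return statement returns None

NoneType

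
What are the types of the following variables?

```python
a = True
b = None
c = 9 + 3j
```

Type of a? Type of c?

a is bool; c is complex

bool, complex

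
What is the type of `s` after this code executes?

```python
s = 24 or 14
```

'or' returns the first truthy value (24, which is int)

int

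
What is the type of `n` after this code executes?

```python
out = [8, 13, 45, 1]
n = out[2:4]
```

Slicing a list always returns a list

list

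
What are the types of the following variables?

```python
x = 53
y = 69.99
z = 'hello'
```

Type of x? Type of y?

x is int; y is float

int, float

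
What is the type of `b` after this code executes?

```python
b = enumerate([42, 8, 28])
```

enumerate() returns an enumerate iterator object

enumerate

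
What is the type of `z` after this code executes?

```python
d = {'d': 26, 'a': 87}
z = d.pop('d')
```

dict.pop() returns the value (int)

int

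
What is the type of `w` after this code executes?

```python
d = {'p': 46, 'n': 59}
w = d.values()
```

.values() returns a dict_values view object

dict_values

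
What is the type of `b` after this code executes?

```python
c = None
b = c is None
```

'is' comparison returns bool

bool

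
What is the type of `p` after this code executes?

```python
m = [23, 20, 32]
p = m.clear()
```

list.clear() returns None

NoneType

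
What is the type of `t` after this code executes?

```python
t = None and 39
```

'and' returns first falsy value (None)

NoneType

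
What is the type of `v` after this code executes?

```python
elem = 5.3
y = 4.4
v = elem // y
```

float // float returns float (floor division preserves float type)

float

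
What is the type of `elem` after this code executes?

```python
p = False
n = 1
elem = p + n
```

bool + int returns int (False is 0, so 0 + 1 = 1)

int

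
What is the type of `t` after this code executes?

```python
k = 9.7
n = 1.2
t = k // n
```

float // float returns float (floor division preserves float type)

float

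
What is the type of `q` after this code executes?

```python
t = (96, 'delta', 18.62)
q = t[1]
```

Index 1 of tuple is 'delta' which is str

str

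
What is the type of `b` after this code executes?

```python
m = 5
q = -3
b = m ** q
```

int ** negative int returns float

float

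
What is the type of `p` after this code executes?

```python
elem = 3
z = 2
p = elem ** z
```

int ** positive int returns int (3 ** 2 = 9)

int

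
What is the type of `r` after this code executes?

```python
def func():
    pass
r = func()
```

A function with no return statement returns None

NoneType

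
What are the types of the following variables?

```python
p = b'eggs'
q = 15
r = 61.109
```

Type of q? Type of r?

q is int; r is float

int, float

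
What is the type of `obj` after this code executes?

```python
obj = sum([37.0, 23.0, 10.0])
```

sum() of floats returns float

float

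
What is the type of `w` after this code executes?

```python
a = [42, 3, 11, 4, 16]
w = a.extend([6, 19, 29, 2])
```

list.extend() returns None

NoneType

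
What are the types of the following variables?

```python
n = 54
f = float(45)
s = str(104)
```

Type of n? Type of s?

n is int; s is str

int, str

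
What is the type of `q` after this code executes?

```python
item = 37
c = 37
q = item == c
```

Equality comparison returns bool

bool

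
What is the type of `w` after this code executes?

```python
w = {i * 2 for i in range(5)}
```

A set comprehension {expr for x in iterable} produces a set

set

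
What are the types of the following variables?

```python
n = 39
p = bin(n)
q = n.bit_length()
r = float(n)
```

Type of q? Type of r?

int.bit_length() returns int; float() returns float

int, float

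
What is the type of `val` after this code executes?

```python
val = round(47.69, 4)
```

round() with ndigits arg returns float

float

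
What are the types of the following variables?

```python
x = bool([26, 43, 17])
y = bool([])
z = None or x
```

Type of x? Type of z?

bool() returns bool; None or <bool> returns the bool

bool, bool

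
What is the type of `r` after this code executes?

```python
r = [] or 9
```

'or' returns first truthy value (9, which is int)

int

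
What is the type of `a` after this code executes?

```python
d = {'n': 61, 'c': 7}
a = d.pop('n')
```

dict.pop() returns the value (int)

int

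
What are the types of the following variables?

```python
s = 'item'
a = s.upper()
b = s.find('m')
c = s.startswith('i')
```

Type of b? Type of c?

str.find() returns int; str.startswith() returns bool

int, bool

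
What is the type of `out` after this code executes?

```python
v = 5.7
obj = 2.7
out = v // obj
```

float // float returns float (floor division preserves float type)

float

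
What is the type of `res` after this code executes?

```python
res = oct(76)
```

oct() returns str representation

str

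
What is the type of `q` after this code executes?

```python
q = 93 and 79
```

'and' returns the last value when all truthy (79, which is int)

int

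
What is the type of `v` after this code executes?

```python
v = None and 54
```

'and' returns first falsy value (None)

NoneType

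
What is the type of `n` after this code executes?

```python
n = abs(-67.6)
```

abs() of float returns float

float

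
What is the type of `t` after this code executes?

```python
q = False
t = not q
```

'not' always returns bool

bool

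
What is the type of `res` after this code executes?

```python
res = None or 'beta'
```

'or' with None returns the other value ('beta', str)

str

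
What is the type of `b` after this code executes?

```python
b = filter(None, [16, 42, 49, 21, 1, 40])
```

filter() returns a filter iterator object

filter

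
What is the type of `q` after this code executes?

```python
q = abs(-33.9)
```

abs() of float returns float

float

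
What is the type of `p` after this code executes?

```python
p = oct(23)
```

oct() returns str representation

str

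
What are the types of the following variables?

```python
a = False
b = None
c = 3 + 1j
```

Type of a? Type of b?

a is bool; b is NoneType

bool, NoneType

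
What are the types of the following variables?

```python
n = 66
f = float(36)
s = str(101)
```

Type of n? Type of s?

n is int; s is str

int, str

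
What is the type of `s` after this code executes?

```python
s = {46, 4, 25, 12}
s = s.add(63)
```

set.add() returns None (mutates in place)

NoneType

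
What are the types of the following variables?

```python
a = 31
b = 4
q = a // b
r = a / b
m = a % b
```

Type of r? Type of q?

int / int returns float; int // int returns int

float, int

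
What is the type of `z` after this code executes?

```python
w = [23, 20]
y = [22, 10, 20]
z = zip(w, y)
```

zip() returns a zip iterator object

zip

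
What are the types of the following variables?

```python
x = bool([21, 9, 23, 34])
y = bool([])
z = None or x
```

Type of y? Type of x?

bool() returns bool; bool() returns bool

bool, bool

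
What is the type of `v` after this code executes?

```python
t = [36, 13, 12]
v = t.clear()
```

list.clear() returns None

NoneType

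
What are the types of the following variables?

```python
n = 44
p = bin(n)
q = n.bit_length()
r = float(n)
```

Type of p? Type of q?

bin() returns str; int.bit_length() returns int

str, int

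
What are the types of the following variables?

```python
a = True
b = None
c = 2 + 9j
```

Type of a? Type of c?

a is bool; c is complex

bool, complex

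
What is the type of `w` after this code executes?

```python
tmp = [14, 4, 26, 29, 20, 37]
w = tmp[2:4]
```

Slicing a list always returns a list

list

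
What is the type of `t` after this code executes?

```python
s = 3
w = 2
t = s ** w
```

int ** positive int returns int (3 ** 2 = 9)

int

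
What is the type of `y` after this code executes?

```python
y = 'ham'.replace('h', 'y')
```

str.replace() returns str

str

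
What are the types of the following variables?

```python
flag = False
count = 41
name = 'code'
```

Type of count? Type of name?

count is int; name is str

int, str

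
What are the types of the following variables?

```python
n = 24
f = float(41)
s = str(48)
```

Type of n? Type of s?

n is int; s is str

int, str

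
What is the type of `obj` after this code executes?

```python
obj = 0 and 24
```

'and' returns the first falsy value (0, which is int)

int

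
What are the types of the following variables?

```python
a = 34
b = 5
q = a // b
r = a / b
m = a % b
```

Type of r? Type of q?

int / int returns float; int // int returns int

float, int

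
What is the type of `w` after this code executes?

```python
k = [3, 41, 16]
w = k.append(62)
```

list.append() returns None (mutates in place)

NoneType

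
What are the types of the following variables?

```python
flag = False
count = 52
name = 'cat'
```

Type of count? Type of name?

count is int; name is str

int, str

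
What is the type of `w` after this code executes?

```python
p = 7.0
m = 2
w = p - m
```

float - int returns float (7.0 - 2 = 5.0)

float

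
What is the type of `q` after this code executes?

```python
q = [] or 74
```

'or' returns first truthy value (74, which is int)

int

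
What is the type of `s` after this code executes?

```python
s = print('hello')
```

print() returns None

NoneType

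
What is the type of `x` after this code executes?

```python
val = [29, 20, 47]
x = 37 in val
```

'in' operator returns bool

bool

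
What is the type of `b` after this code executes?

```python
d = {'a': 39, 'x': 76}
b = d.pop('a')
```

dict.pop() returns the value (int)

int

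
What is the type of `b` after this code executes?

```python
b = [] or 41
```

'or' returns first truthy value (41, which is int)

int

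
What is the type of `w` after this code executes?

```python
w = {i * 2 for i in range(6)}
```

A set comprehension {expr for x in iterable} produces a set

set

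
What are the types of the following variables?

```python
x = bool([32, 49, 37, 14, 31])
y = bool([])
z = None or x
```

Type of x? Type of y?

bool() returns bool; bool() returns bool

bool, bool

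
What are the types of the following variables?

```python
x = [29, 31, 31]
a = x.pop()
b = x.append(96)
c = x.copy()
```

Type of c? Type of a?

list.copy() returns list; list.pop() returns the element (int)

list, int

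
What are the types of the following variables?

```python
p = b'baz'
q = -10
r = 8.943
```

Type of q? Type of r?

q is int; r is float

int, float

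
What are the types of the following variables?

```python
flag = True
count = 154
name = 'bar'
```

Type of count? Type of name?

count is int; name is str

int, str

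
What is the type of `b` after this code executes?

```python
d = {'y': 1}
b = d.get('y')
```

dict.get() returns the value (int) when key is found

int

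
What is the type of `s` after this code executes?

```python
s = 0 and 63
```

'and' returns the first falsy value (0, which is int)

int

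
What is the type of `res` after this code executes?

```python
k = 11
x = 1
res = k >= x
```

Comparison operators return bool

bool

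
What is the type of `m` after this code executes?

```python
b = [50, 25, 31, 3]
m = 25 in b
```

'in' operator returns bool

bool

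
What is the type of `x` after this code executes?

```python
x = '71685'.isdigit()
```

str.isdigit() returns bool

bool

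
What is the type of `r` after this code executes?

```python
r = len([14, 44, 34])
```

len() always returns int

int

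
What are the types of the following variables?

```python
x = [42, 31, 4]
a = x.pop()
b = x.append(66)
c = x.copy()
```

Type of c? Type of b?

list.copy() returns list; list.append() returns None

list, NoneType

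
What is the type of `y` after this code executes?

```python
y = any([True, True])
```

any() returns bool

bool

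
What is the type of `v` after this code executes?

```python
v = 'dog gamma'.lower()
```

str.lower() returns str

str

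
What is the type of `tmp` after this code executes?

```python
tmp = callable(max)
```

callable() returns bool

bool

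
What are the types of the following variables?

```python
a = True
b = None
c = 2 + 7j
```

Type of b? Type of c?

b is NoneType; c is complex

NoneType, complex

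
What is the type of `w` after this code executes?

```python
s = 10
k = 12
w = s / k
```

int / int always returns float in Python 3 (10 / 12 = 0.833333)

float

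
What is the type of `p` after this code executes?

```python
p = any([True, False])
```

any() returns bool

bool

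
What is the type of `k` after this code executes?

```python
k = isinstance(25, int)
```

isinstance() returns bool

bool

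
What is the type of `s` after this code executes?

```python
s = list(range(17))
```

list(range(...)) returns list

list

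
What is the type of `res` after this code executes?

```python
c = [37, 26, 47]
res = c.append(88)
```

list.append() returns None (mutates in place)

NoneType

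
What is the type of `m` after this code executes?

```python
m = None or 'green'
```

'or' with None returns the other value ('green', str)

str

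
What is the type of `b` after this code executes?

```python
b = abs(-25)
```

abs() of int returns int

int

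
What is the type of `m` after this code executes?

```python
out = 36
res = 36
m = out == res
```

Equality comparison returns bool

bool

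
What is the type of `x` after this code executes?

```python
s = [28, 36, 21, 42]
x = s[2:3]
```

Slicing a list always returns a list

list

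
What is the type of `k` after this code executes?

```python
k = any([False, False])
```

any() returns bool

bool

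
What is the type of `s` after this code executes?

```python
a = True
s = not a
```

'not' always returns bool

bool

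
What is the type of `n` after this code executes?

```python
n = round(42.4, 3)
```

round() with ndigits arg returns float

float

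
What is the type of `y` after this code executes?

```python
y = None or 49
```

'or' with None returns the other value (49, int)

int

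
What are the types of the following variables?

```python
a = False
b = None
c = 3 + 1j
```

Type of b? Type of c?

b is NoneType; c is complex

NoneType, complex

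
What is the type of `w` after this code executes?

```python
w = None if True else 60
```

Ternary: condition is True, if branch (None) taken → NoneType

NoneType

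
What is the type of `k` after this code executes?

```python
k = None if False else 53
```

Ternary: condition is False, else branch (53) taken → int

int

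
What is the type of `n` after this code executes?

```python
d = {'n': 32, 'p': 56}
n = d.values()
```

.values() returns a dict_values view object

dict_values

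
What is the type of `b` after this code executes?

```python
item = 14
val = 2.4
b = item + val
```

int + float returns float (14 + 2.4 = 16.4)

float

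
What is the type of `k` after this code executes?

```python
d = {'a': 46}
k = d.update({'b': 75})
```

dict.update() returns None

NoneType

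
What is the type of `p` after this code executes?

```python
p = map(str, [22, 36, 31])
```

map() returns a map iterator object

map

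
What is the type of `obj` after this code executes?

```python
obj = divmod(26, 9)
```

divmod() returns a tuple (quotient, remainder)

tuple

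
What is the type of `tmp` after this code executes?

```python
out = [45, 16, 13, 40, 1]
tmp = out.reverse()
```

list.reverse() returns None

NoneType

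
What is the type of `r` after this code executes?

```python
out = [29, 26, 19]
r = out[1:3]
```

Slicing a list always returns a list

list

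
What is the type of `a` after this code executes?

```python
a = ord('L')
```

ord() returns int (Unicode code point)

int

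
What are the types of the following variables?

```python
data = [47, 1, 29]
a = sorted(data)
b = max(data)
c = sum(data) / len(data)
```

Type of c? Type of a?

int / int returns float; sorted() returns list

float, list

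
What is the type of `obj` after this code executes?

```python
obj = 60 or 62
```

'or' returns the first truthy value (60, which is int)

int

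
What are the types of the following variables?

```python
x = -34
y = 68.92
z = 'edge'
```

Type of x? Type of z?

x is int; z is str

int, str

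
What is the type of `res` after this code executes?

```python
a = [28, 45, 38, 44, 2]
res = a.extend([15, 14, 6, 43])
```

list.extend() returns None

NoneType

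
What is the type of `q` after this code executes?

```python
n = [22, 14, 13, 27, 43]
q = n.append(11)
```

list.append() returns None (mutates in place)

NoneType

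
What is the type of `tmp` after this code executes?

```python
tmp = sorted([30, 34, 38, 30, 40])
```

sorted() always returns list

list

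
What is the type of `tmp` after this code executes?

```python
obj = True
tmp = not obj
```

'not' always returns bool

bool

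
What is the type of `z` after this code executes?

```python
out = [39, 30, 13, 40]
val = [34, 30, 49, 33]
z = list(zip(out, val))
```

list(zip(...)) returns a list of tuples

list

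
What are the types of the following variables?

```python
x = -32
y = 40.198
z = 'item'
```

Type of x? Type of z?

x is int; z is str

int, str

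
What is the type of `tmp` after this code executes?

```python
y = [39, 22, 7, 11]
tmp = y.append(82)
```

list.append() returns None (mutates in place)

NoneType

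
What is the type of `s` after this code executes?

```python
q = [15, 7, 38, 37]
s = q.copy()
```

list.copy() returns list

list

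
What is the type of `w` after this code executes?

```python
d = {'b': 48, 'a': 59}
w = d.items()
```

dict.items() returns a dict_items view

dict_items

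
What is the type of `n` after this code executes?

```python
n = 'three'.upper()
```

str.upper() returns str

str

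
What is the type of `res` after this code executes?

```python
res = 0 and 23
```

'and' returns the first falsy value (0, which is int)

int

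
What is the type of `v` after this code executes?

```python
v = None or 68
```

'or' with None returns the other value (68, int)

int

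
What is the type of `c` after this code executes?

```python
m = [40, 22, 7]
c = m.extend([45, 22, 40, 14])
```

list.extend() returns None

NoneType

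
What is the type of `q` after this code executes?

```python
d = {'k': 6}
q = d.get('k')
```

dict.get() returns the value (int) when key is found

int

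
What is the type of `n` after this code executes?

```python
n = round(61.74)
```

round() with no ndigits arg returns int

int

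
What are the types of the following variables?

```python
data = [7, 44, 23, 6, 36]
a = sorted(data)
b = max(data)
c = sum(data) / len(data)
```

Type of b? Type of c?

max of ints returns int; int / int returns float

int, float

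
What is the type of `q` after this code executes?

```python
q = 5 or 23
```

'or' returns the first truthy value (5, which is int)

int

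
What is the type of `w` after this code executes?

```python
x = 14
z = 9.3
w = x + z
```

int + float returns float (14 + 9.3 = 23.3)

float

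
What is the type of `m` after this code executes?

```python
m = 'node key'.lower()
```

str.lower() returns str

str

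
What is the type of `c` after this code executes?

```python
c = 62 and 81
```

'and' returns the last value when all truthy (81, which is int)

int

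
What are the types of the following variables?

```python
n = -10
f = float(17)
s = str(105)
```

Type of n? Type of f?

n is int; f is float

int, float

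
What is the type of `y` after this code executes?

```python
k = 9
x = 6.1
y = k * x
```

int * float returns float (9 * 6.1 = 54.9)

float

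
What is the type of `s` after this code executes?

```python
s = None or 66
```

'or' with None returns the other value (66, int)

int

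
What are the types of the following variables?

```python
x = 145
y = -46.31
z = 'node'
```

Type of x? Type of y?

x is int; y is float

int, float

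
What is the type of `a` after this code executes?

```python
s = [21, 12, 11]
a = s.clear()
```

list.clear() returns None

NoneType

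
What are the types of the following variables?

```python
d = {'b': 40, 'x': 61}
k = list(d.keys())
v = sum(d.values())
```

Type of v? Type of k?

sum of int values returns int; list(...) returns list

int, list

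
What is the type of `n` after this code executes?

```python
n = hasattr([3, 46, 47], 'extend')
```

hasattr() returns bool

bool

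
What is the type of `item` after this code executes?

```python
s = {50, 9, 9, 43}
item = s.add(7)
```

set.add() returns None (mutates in place)

NoneType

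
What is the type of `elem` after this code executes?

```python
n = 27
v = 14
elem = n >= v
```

Comparison operators return bool

bool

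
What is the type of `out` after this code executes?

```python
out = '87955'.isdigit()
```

str.isdigit() returns bool

bool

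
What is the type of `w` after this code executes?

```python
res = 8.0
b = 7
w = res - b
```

float - int returns float (8.0 - 7 = 1.0)

float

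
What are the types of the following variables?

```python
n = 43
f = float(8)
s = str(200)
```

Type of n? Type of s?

n is int; s is str

int, str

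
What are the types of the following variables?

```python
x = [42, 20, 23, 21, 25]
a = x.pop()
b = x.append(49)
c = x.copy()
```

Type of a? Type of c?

list.pop() returns the element (int); list.copy() returns list

int, list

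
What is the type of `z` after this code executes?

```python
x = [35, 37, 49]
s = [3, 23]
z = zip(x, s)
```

zip() returns a zip iterator object

zip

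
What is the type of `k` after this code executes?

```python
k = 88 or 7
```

'or' returns the first truthy value (88, which is int)

int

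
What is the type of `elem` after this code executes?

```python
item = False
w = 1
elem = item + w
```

bool + int returns int (False is 0, so 0 + 1 = 1)

int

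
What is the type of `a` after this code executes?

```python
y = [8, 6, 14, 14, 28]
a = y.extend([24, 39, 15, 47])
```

list.extend() returns None

NoneType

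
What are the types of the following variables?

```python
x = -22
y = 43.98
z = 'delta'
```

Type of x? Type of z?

x is int; z is str

int, str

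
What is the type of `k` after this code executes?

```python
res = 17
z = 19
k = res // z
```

int // int returns int (17 // 19 = 0)

int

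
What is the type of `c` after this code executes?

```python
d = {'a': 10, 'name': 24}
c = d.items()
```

dict.items() returns a dict_items view

dict_items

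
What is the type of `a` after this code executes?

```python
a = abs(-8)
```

abs() of int returns int

int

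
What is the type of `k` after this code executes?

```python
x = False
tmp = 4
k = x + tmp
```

bool + int returns int (False is 0, so 0 + 4 = 4)

int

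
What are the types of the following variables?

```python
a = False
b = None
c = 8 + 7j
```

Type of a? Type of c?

a is bool; c is complex

bool, complex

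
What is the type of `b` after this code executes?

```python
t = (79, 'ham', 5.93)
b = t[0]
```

Index 0 of tuple is 79 which is int

int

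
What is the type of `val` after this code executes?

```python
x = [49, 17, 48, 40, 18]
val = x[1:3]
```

Slicing a list always returns a list

list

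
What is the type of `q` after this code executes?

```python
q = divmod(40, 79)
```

divmod() returns a tuple (quotient, remainder)

tuple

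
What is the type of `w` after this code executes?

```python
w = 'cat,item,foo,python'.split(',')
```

str.split() returns list

list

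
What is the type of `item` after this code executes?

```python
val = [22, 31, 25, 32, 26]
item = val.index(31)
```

list.index() returns int

int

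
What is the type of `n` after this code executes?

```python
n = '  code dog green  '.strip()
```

str.strip() returns str

str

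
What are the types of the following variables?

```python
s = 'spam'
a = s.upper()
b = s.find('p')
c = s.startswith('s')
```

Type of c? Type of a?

str.startswith() returns bool; str.upper() returns str

bool, str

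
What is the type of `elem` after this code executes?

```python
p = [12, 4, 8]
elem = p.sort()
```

list.sort() returns None (sorts in place)

NoneType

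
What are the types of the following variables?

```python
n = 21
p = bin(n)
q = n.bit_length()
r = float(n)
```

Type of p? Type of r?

bin() returns str; float() returns float

str, float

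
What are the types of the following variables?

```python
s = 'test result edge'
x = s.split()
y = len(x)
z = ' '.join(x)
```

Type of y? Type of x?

len() returns int; str.split() returns list

int, list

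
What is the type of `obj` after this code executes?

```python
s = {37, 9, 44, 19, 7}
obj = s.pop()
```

Popping from a set of ints returns int

int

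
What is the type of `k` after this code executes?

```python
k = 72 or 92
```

'or' returns the first truthy value (72, which is int)

int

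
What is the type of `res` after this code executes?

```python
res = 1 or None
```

'or' returns first truthy value (1, int)

int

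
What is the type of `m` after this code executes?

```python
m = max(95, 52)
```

max() of ints returns int

int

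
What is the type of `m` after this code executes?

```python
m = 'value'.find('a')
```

str.find() returns int (index, or -1)

int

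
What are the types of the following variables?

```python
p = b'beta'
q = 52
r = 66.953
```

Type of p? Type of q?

p is bytes; q is int

bytes, int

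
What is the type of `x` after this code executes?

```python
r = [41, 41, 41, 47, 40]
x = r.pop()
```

list.pop() returns the popped element (int here)

int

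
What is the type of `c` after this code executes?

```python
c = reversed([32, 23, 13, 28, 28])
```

reversed() on a list returns a list_reverseiterator

list_reverseiterator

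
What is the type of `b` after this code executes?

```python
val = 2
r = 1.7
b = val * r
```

int * float returns float (2 * 1.7 = 3.4)

float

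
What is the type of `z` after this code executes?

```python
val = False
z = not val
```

'not' always returns bool

bool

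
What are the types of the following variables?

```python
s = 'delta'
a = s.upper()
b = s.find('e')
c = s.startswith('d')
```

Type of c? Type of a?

str.startswith() returns bool; str.upper() returns str

bool, str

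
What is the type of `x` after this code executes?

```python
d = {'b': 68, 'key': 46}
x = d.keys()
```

.keys() returns a dict_keys view object

dict_keys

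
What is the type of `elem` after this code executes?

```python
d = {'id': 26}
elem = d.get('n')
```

dict.get() returns None when key 'n' is not found and no default given

NoneType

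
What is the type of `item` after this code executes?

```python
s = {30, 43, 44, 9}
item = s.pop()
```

Popping from a set of ints returns int

int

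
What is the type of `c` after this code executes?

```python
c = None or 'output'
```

'or' with None returns the other value ('output', str)

str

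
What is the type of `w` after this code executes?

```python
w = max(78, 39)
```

max() of ints returns int

int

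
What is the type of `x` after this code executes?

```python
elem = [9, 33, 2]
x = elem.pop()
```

list.pop() returns the popped element (int here)

int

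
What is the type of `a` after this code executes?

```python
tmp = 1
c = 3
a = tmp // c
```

int // int returns int (1 // 3 = 0)

int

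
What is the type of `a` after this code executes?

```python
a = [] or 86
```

'or' returns first truthy value (86, which is int)

int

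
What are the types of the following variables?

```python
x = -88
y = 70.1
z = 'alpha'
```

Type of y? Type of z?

y is float; z is str

float, str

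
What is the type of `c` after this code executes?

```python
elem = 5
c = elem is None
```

'is' comparison returns bool

bool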